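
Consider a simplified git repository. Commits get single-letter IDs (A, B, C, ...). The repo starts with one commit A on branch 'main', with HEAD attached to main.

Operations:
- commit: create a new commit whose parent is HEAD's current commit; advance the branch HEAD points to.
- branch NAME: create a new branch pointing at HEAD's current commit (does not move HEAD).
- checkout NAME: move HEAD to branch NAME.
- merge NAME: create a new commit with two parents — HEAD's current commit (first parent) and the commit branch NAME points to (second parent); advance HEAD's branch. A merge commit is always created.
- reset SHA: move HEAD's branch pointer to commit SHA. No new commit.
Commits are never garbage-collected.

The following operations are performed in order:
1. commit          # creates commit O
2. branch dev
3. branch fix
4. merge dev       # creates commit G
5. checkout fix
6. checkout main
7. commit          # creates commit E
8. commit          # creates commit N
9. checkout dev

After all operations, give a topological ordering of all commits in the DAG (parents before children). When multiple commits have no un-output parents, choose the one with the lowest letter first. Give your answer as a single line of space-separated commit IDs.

After op 1 (commit): HEAD=main@O [main=O]
After op 2 (branch): HEAD=main@O [dev=O main=O]
After op 3 (branch): HEAD=main@O [dev=O fix=O main=O]
After op 4 (merge): HEAD=main@G [dev=O fix=O main=G]
After op 5 (checkout): HEAD=fix@O [dev=O fix=O main=G]
After op 6 (checkout): HEAD=main@G [dev=O fix=O main=G]
After op 7 (commit): HEAD=main@E [dev=O fix=O main=E]
After op 8 (commit): HEAD=main@N [dev=O fix=O main=N]
After op 9 (checkout): HEAD=dev@O [dev=O fix=O main=N]
commit A: parents=[]
commit E: parents=['G']
commit G: parents=['O', 'O']
commit N: parents=['E']
commit O: parents=['A']

Answer: A O G E N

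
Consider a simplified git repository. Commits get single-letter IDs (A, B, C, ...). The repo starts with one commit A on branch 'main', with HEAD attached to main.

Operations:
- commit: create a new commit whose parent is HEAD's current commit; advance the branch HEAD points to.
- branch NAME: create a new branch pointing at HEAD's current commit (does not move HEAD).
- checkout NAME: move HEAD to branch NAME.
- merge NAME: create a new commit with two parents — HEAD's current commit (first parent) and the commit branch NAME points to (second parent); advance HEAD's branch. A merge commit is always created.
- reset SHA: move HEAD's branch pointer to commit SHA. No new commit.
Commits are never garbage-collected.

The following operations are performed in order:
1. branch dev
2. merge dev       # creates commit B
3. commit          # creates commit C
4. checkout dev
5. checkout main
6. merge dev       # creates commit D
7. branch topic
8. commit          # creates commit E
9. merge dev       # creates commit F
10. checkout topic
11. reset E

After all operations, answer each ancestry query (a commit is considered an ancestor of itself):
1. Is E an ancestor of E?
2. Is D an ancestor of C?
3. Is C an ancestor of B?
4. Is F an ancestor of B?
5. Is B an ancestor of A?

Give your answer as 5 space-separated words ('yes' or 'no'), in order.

After op 1 (branch): HEAD=main@A [dev=A main=A]
After op 2 (merge): HEAD=main@B [dev=A main=B]
After op 3 (commit): HEAD=main@C [dev=A main=C]
After op 4 (checkout): HEAD=dev@A [dev=A main=C]
After op 5 (checkout): HEAD=main@C [dev=A main=C]
After op 6 (merge): HEAD=main@D [dev=A main=D]
After op 7 (branch): HEAD=main@D [dev=A main=D topic=D]
After op 8 (commit): HEAD=main@E [dev=A main=E topic=D]
After op 9 (merge): HEAD=main@F [dev=A main=F topic=D]
After op 10 (checkout): HEAD=topic@D [dev=A main=F topic=D]
After op 11 (reset): HEAD=topic@E [dev=A main=F topic=E]
ancestors(E) = {A,B,C,D,E}; E in? yes
ancestors(C) = {A,B,C}; D in? no
ancestors(B) = {A,B}; C in? no
ancestors(B) = {A,B}; F in? no
ancestors(A) = {A}; B in? no

Answer: yes no no no no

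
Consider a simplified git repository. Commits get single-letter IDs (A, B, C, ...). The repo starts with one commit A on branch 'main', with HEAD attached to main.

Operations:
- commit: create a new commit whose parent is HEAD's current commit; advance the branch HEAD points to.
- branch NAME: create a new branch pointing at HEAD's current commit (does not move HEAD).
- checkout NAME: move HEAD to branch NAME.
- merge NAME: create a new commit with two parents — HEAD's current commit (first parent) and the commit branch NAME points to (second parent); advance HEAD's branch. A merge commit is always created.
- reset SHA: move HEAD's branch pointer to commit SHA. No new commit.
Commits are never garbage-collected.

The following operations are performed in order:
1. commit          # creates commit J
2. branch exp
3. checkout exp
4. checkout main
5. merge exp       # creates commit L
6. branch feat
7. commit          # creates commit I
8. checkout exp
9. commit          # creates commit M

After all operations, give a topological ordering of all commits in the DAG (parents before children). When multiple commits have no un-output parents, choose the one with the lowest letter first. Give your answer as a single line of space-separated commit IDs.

Answer: A J L I M

Derivation:
After op 1 (commit): HEAD=main@J [main=J]
After op 2 (branch): HEAD=main@J [exp=J main=J]
After op 3 (checkout): HEAD=exp@J [exp=J main=J]
After op 4 (checkout): HEAD=main@J [exp=J main=J]
After op 5 (merge): HEAD=main@L [exp=J main=L]
After op 6 (branch): HEAD=main@L [exp=J feat=L main=L]
After op 7 (commit): HEAD=main@I [exp=J feat=L main=I]
After op 8 (checkout): HEAD=exp@J [exp=J feat=L main=I]
After op 9 (commit): HEAD=exp@M [exp=M feat=L main=I]
commit A: parents=[]
commit I: parents=['L']
commit J: parents=['A']
commit L: parents=['J', 'J']
commit M: parents=['J']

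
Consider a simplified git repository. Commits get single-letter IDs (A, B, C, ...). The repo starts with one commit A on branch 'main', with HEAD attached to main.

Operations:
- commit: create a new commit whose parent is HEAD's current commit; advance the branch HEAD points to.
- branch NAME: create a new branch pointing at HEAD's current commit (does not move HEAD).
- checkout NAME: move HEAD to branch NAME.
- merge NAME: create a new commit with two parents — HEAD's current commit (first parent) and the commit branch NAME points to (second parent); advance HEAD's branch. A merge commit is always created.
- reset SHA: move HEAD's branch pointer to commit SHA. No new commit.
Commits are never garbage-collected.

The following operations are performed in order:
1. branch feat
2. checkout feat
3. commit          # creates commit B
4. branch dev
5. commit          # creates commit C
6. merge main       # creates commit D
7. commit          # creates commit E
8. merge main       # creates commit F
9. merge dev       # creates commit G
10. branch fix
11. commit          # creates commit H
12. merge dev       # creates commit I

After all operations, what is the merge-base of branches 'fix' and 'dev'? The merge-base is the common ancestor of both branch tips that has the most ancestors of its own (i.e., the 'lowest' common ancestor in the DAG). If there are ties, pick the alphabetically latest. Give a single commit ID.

After op 1 (branch): HEAD=main@A [feat=A main=A]
After op 2 (checkout): HEAD=feat@A [feat=A main=A]
After op 3 (commit): HEAD=feat@B [feat=B main=A]
After op 4 (branch): HEAD=feat@B [dev=B feat=B main=A]
After op 5 (commit): HEAD=feat@C [dev=B feat=C main=A]
After op 6 (merge): HEAD=feat@D [dev=B feat=D main=A]
After op 7 (commit): HEAD=feat@E [dev=B feat=E main=A]
After op 8 (merge): HEAD=feat@F [dev=B feat=F main=A]
After op 9 (merge): HEAD=feat@G [dev=B feat=G main=A]
After op 10 (branch): HEAD=feat@G [dev=B feat=G fix=G main=A]
After op 11 (commit): HEAD=feat@H [dev=B feat=H fix=G main=A]
After op 12 (merge): HEAD=feat@I [dev=B feat=I fix=G main=A]
ancestors(fix=G): ['A', 'B', 'C', 'D', 'E', 'F', 'G']
ancestors(dev=B): ['A', 'B']
common: ['A', 'B']

Answer: B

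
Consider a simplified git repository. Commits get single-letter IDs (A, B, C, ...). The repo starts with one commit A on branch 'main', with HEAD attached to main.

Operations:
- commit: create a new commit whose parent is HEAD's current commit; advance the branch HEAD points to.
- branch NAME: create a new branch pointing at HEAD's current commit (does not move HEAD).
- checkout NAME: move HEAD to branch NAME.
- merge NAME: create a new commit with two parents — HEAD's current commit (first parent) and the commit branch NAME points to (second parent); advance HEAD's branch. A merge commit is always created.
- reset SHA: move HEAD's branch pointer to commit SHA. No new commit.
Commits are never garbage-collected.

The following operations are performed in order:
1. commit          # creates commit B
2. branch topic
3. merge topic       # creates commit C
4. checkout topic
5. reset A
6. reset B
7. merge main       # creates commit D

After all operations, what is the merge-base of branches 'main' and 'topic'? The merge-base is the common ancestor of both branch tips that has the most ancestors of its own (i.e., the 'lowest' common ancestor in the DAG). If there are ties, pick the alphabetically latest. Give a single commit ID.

After op 1 (commit): HEAD=main@B [main=B]
After op 2 (branch): HEAD=main@B [main=B topic=B]
After op 3 (merge): HEAD=main@C [main=C topic=B]
After op 4 (checkout): HEAD=topic@B [main=C topic=B]
After op 5 (reset): HEAD=topic@A [main=C topic=A]
After op 6 (reset): HEAD=topic@B [main=C topic=B]
After op 7 (merge): HEAD=topic@D [main=C topic=D]
ancestors(main=C): ['A', 'B', 'C']
ancestors(topic=D): ['A', 'B', 'C', 'D']
common: ['A', 'B', 'C']

Answer: C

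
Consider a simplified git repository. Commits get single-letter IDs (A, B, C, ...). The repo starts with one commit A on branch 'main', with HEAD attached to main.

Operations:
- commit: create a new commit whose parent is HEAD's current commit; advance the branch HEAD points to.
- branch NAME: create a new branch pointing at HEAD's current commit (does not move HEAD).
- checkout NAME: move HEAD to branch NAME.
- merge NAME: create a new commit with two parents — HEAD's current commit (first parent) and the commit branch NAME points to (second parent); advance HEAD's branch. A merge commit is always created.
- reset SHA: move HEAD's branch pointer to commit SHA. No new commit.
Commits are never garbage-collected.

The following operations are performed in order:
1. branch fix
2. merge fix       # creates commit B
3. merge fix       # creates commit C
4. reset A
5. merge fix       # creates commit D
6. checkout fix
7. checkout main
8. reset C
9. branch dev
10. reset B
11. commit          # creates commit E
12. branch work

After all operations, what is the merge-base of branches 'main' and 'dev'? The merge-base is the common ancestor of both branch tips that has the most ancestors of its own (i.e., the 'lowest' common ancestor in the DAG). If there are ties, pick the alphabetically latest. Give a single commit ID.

Answer: B

Derivation:
After op 1 (branch): HEAD=main@A [fix=A main=A]
After op 2 (merge): HEAD=main@B [fix=A main=B]
After op 3 (merge): HEAD=main@C [fix=A main=C]
After op 4 (reset): HEAD=main@A [fix=A main=A]
After op 5 (merge): HEAD=main@D [fix=A main=D]
After op 6 (checkout): HEAD=fix@A [fix=A main=D]
After op 7 (checkout): HEAD=main@D [fix=A main=D]
After op 8 (reset): HEAD=main@C [fix=A main=C]
After op 9 (branch): HEAD=main@C [dev=C fix=A main=C]
After op 10 (reset): HEAD=main@B [dev=C fix=A main=B]
After op 11 (commit): HEAD=main@E [dev=C fix=A main=E]
After op 12 (branch): HEAD=main@E [dev=C fix=A main=E work=E]
ancestors(main=E): ['A', 'B', 'E']
ancestors(dev=C): ['A', 'B', 'C']
common: ['A', 'B']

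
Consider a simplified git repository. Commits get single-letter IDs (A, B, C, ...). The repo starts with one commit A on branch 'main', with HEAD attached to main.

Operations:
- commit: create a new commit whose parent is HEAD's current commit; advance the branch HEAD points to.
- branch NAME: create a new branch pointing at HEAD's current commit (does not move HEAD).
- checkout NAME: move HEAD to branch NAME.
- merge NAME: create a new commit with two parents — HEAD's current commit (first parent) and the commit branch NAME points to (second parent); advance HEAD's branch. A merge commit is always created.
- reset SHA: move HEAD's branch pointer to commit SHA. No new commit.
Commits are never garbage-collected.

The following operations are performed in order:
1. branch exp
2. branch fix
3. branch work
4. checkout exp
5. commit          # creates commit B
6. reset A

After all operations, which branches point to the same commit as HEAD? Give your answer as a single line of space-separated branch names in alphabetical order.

After op 1 (branch): HEAD=main@A [exp=A main=A]
After op 2 (branch): HEAD=main@A [exp=A fix=A main=A]
After op 3 (branch): HEAD=main@A [exp=A fix=A main=A work=A]
After op 4 (checkout): HEAD=exp@A [exp=A fix=A main=A work=A]
After op 5 (commit): HEAD=exp@B [exp=B fix=A main=A work=A]
After op 6 (reset): HEAD=exp@A [exp=A fix=A main=A work=A]

Answer: exp fix main work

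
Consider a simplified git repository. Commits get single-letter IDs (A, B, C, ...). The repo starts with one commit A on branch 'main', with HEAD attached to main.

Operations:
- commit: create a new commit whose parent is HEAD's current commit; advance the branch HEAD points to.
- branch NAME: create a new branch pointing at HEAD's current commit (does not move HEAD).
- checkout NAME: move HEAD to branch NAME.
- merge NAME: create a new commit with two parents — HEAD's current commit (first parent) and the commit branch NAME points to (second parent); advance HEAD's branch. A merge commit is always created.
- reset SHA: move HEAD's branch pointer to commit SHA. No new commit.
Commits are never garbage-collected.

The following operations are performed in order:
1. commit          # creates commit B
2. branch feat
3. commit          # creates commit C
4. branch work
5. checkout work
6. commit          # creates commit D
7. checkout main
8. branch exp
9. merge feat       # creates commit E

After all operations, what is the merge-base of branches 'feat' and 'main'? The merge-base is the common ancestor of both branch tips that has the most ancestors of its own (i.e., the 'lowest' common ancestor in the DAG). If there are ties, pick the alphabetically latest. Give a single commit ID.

After op 1 (commit): HEAD=main@B [main=B]
After op 2 (branch): HEAD=main@B [feat=B main=B]
After op 3 (commit): HEAD=main@C [feat=B main=C]
After op 4 (branch): HEAD=main@C [feat=B main=C work=C]
After op 5 (checkout): HEAD=work@C [feat=B main=C work=C]
After op 6 (commit): HEAD=work@D [feat=B main=C work=D]
After op 7 (checkout): HEAD=main@C [feat=B main=C work=D]
After op 8 (branch): HEAD=main@C [exp=C feat=B main=C work=D]
After op 9 (merge): HEAD=main@E [exp=C feat=B main=E work=D]
ancestors(feat=B): ['A', 'B']
ancestors(main=E): ['A', 'B', 'C', 'E']
common: ['A', 'B']

Answer: B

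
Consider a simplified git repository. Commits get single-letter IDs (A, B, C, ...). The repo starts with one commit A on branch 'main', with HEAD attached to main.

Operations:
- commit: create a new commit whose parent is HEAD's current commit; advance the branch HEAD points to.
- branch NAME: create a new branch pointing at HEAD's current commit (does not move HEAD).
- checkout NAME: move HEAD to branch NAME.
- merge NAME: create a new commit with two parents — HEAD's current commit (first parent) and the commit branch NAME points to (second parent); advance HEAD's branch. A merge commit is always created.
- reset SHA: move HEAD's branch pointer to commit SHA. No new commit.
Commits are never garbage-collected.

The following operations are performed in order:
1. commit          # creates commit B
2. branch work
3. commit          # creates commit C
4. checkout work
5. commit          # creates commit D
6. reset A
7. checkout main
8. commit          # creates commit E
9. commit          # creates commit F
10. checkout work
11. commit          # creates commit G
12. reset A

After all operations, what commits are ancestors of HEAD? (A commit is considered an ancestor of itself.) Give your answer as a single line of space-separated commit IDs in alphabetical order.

After op 1 (commit): HEAD=main@B [main=B]
After op 2 (branch): HEAD=main@B [main=B work=B]
After op 3 (commit): HEAD=main@C [main=C work=B]
After op 4 (checkout): HEAD=work@B [main=C work=B]
After op 5 (commit): HEAD=work@D [main=C work=D]
After op 6 (reset): HEAD=work@A [main=C work=A]
After op 7 (checkout): HEAD=main@C [main=C work=A]
After op 8 (commit): HEAD=main@E [main=E work=A]
After op 9 (commit): HEAD=main@F [main=F work=A]
After op 10 (checkout): HEAD=work@A [main=F work=A]
After op 11 (commit): HEAD=work@G [main=F work=G]
After op 12 (reset): HEAD=work@A [main=F work=A]

Answer: A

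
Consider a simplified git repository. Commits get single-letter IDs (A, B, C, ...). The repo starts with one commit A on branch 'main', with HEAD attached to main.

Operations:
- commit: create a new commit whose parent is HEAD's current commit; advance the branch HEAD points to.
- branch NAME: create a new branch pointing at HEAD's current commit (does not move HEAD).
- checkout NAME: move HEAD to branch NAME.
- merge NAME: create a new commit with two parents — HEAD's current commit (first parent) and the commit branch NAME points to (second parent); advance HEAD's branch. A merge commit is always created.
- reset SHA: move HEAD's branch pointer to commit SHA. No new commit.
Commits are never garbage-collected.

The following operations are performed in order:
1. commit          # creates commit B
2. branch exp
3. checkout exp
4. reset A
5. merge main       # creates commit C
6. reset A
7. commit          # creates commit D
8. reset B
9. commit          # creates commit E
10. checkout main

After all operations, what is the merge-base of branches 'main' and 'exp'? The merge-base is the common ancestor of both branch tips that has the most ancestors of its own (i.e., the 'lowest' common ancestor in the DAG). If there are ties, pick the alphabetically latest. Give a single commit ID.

After op 1 (commit): HEAD=main@B [main=B]
After op 2 (branch): HEAD=main@B [exp=B main=B]
After op 3 (checkout): HEAD=exp@B [exp=B main=B]
After op 4 (reset): HEAD=exp@A [exp=A main=B]
After op 5 (merge): HEAD=exp@C [exp=C main=B]
After op 6 (reset): HEAD=exp@A [exp=A main=B]
After op 7 (commit): HEAD=exp@D [exp=D main=B]
After op 8 (reset): HEAD=exp@B [exp=B main=B]
After op 9 (commit): HEAD=exp@E [exp=E main=B]
After op 10 (checkout): HEAD=main@B [exp=E main=B]
ancestors(main=B): ['A', 'B']
ancestors(exp=E): ['A', 'B', 'E']
common: ['A', 'B']

Answer: B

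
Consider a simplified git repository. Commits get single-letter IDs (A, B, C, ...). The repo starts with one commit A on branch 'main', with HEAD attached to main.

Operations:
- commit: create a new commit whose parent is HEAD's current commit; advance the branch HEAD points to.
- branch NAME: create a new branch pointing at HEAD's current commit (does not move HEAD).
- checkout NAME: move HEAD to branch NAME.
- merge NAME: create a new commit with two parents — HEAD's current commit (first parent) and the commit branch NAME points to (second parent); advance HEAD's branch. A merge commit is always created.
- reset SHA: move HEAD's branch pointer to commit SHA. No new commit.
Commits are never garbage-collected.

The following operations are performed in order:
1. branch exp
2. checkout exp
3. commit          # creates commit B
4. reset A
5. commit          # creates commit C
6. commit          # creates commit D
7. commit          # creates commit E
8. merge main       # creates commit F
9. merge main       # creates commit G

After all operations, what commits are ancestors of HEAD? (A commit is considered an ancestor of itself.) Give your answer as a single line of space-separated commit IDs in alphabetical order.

After op 1 (branch): HEAD=main@A [exp=A main=A]
After op 2 (checkout): HEAD=exp@A [exp=A main=A]
After op 3 (commit): HEAD=exp@B [exp=B main=A]
After op 4 (reset): HEAD=exp@A [exp=A main=A]
After op 5 (commit): HEAD=exp@C [exp=C main=A]
After op 6 (commit): HEAD=exp@D [exp=D main=A]
After op 7 (commit): HEAD=exp@E [exp=E main=A]
After op 8 (merge): HEAD=exp@F [exp=F main=A]
After op 9 (merge): HEAD=exp@G [exp=G main=A]

Answer: A C D E F G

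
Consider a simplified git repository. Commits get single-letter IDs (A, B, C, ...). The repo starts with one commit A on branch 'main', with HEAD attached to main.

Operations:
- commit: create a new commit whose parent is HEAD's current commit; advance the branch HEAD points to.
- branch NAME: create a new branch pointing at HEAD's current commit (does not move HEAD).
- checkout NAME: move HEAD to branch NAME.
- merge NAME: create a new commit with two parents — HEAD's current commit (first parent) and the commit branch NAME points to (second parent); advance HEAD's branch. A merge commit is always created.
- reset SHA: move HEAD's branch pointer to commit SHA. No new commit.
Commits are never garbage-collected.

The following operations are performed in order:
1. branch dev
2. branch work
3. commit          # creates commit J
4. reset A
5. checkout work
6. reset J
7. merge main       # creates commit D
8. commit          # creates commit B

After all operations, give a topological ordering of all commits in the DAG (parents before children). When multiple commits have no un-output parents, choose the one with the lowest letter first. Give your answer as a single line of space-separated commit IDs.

Answer: A J D B

Derivation:
After op 1 (branch): HEAD=main@A [dev=A main=A]
After op 2 (branch): HEAD=main@A [dev=A main=A work=A]
After op 3 (commit): HEAD=main@J [dev=A main=J work=A]
After op 4 (reset): HEAD=main@A [dev=A main=A work=A]
After op 5 (checkout): HEAD=work@A [dev=A main=A work=A]
After op 6 (reset): HEAD=work@J [dev=A main=A work=J]
After op 7 (merge): HEAD=work@D [dev=A main=A work=D]
After op 8 (commit): HEAD=work@B [dev=A main=A work=B]
commit A: parents=[]
commit B: parents=['D']
commit D: parents=['J', 'A']
commit J: parents=['A']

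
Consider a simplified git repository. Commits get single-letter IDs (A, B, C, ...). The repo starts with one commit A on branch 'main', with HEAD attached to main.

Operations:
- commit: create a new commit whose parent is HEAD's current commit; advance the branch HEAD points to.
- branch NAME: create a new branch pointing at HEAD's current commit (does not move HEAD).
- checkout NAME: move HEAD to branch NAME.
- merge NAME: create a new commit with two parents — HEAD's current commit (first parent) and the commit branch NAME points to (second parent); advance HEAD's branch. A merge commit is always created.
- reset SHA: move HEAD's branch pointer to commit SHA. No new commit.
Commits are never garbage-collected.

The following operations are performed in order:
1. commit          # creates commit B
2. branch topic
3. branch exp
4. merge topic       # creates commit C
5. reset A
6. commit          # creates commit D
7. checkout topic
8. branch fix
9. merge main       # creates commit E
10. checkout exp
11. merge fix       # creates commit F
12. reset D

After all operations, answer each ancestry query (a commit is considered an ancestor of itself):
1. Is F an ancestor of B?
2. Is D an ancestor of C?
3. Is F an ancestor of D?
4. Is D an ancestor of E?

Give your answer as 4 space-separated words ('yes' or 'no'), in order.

Answer: no no no yes

Derivation:
After op 1 (commit): HEAD=main@B [main=B]
After op 2 (branch): HEAD=main@B [main=B topic=B]
After op 3 (branch): HEAD=main@B [exp=B main=B topic=B]
After op 4 (merge): HEAD=main@C [exp=B main=C topic=B]
After op 5 (reset): HEAD=main@A [exp=B main=A topic=B]
After op 6 (commit): HEAD=main@D [exp=B main=D topic=B]
After op 7 (checkout): HEAD=topic@B [exp=B main=D topic=B]
After op 8 (branch): HEAD=topic@B [exp=B fix=B main=D topic=B]
After op 9 (merge): HEAD=topic@E [exp=B fix=B main=D topic=E]
After op 10 (checkout): HEAD=exp@B [exp=B fix=B main=D topic=E]
After op 11 (merge): HEAD=exp@F [exp=F fix=B main=D topic=E]
After op 12 (reset): HEAD=exp@D [exp=D fix=B main=D topic=E]
ancestors(B) = {A,B}; F in? no
ancestors(C) = {A,B,C}; D in? no
ancestors(D) = {A,D}; F in? no
ancestors(E) = {A,B,D,E}; D in? yes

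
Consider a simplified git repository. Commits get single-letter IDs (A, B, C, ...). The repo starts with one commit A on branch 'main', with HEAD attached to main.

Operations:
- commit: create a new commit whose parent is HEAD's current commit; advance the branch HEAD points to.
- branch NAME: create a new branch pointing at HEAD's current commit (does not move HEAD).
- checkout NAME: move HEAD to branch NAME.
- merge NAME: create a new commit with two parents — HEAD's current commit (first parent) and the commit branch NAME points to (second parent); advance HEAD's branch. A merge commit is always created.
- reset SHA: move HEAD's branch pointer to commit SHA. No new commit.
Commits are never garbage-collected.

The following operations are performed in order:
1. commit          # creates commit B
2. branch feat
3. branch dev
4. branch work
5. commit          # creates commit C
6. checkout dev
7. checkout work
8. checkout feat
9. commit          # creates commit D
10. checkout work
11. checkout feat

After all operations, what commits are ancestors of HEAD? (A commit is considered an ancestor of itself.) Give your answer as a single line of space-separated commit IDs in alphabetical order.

After op 1 (commit): HEAD=main@B [main=B]
After op 2 (branch): HEAD=main@B [feat=B main=B]
After op 3 (branch): HEAD=main@B [dev=B feat=B main=B]
After op 4 (branch): HEAD=main@B [dev=B feat=B main=B work=B]
After op 5 (commit): HEAD=main@C [dev=B feat=B main=C work=B]
After op 6 (checkout): HEAD=dev@B [dev=B feat=B main=C work=B]
After op 7 (checkout): HEAD=work@B [dev=B feat=B main=C work=B]
After op 8 (checkout): HEAD=feat@B [dev=B feat=B main=C work=B]
After op 9 (commit): HEAD=feat@D [dev=B feat=D main=C work=B]
After op 10 (checkout): HEAD=work@B [dev=B feat=D main=C work=B]
After op 11 (checkout): HEAD=feat@D [dev=B feat=D main=C work=B]

Answer: A B D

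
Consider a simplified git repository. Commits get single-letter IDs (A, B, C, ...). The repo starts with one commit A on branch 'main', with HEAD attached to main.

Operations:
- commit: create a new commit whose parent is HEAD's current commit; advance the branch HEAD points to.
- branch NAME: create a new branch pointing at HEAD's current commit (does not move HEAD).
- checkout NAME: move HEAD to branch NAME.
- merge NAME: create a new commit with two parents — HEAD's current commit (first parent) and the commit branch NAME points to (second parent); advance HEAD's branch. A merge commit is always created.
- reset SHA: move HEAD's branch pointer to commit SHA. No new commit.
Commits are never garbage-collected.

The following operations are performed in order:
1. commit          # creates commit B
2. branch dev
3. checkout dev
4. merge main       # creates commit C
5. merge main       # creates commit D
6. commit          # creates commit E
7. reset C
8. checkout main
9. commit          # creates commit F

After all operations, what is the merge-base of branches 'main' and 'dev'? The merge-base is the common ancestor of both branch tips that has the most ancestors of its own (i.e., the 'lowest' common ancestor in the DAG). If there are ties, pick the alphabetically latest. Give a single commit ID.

After op 1 (commit): HEAD=main@B [main=B]
After op 2 (branch): HEAD=main@B [dev=B main=B]
After op 3 (checkout): HEAD=dev@B [dev=B main=B]
After op 4 (merge): HEAD=dev@C [dev=C main=B]
After op 5 (merge): HEAD=dev@D [dev=D main=B]
After op 6 (commit): HEAD=dev@E [dev=E main=B]
After op 7 (reset): HEAD=dev@C [dev=C main=B]
After op 8 (checkout): HEAD=main@B [dev=C main=B]
After op 9 (commit): HEAD=main@F [dev=C main=F]
ancestors(main=F): ['A', 'B', 'F']
ancestors(dev=C): ['A', 'B', 'C']
common: ['A', 'B']

Answer: B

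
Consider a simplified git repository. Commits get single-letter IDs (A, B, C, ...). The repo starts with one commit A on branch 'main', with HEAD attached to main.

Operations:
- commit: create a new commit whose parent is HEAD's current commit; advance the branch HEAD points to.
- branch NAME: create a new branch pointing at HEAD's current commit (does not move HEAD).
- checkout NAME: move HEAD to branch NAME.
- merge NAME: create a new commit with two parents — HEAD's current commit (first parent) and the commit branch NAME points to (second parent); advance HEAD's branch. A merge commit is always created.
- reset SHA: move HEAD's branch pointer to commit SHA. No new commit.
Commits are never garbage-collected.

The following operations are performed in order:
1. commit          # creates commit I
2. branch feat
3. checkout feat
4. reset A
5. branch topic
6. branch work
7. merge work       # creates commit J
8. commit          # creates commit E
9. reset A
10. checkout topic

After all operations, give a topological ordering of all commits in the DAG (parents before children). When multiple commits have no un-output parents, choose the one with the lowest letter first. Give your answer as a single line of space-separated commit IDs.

After op 1 (commit): HEAD=main@I [main=I]
After op 2 (branch): HEAD=main@I [feat=I main=I]
After op 3 (checkout): HEAD=feat@I [feat=I main=I]
After op 4 (reset): HEAD=feat@A [feat=A main=I]
After op 5 (branch): HEAD=feat@A [feat=A main=I topic=A]
After op 6 (branch): HEAD=feat@A [feat=A main=I topic=A work=A]
After op 7 (merge): HEAD=feat@J [feat=J main=I topic=A work=A]
After op 8 (commit): HEAD=feat@E [feat=E main=I topic=A work=A]
After op 9 (reset): HEAD=feat@A [feat=A main=I topic=A work=A]
After op 10 (checkout): HEAD=topic@A [feat=A main=I topic=A work=A]
commit A: parents=[]
commit E: parents=['J']
commit I: parents=['A']
commit J: parents=['A', 'A']

Answer: A I J E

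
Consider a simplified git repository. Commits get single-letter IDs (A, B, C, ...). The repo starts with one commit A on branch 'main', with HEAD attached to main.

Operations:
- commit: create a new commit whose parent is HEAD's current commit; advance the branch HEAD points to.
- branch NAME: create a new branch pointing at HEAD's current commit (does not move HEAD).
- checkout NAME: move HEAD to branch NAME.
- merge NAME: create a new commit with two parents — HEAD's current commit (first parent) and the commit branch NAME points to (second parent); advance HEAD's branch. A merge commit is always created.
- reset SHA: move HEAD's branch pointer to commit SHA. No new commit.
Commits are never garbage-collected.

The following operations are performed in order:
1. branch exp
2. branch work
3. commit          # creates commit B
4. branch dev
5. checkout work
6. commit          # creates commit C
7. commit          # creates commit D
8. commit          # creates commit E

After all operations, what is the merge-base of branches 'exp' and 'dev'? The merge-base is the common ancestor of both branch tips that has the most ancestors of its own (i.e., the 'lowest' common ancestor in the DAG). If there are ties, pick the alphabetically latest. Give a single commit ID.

After op 1 (branch): HEAD=main@A [exp=A main=A]
After op 2 (branch): HEAD=main@A [exp=A main=A work=A]
After op 3 (commit): HEAD=main@B [exp=A main=B work=A]
After op 4 (branch): HEAD=main@B [dev=B exp=A main=B work=A]
After op 5 (checkout): HEAD=work@A [dev=B exp=A main=B work=A]
After op 6 (commit): HEAD=work@C [dev=B exp=A main=B work=C]
After op 7 (commit): HEAD=work@D [dev=B exp=A main=B work=D]
After op 8 (commit): HEAD=work@E [dev=B exp=A main=B work=E]
ancestors(exp=A): ['A']
ancestors(dev=B): ['A', 'B']
common: ['A']

Answer: A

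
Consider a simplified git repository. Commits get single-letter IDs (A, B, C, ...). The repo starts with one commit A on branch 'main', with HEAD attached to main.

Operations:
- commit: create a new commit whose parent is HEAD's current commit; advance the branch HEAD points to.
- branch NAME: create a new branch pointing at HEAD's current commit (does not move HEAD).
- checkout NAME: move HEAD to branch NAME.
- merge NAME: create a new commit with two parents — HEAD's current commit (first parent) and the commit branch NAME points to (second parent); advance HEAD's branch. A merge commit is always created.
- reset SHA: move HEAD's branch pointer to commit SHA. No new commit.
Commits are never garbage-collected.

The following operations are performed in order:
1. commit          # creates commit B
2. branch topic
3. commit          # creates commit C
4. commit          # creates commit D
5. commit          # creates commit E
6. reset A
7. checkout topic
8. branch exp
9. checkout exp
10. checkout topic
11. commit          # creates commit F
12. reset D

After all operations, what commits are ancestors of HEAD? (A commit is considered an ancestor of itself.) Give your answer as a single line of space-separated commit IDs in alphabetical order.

Answer: A B C D

Derivation:
After op 1 (commit): HEAD=main@B [main=B]
After op 2 (branch): HEAD=main@B [main=B topic=B]
After op 3 (commit): HEAD=main@C [main=C topic=B]
After op 4 (commit): HEAD=main@D [main=D topic=B]
After op 5 (commit): HEAD=main@E [main=E topic=B]
After op 6 (reset): HEAD=main@A [main=A topic=B]
After op 7 (checkout): HEAD=topic@B [main=A topic=B]
After op 8 (branch): HEAD=topic@B [exp=B main=A topic=B]
After op 9 (checkout): HEAD=exp@B [exp=B main=A topic=B]
After op 10 (checkout): HEAD=topic@B [exp=B main=A topic=B]
After op 11 (commit): HEAD=topic@F [exp=B main=A topic=F]
After op 12 (reset): HEAD=topic@D [exp=B main=A topic=D]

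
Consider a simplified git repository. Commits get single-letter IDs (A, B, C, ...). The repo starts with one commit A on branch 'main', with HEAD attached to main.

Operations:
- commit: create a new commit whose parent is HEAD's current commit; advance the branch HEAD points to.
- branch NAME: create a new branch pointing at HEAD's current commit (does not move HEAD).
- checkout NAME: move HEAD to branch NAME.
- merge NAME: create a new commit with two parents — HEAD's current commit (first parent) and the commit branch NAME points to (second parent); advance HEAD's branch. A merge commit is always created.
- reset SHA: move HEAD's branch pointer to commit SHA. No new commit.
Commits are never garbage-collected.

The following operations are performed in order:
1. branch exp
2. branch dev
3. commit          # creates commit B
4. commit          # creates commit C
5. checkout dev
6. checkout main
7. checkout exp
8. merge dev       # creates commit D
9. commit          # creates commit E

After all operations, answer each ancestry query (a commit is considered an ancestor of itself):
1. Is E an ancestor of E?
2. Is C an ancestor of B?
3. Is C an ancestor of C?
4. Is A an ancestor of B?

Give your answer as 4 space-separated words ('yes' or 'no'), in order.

After op 1 (branch): HEAD=main@A [exp=A main=A]
After op 2 (branch): HEAD=main@A [dev=A exp=A main=A]
After op 3 (commit): HEAD=main@B [dev=A exp=A main=B]
After op 4 (commit): HEAD=main@C [dev=A exp=A main=C]
After op 5 (checkout): HEAD=dev@A [dev=A exp=A main=C]
After op 6 (checkout): HEAD=main@C [dev=A exp=A main=C]
After op 7 (checkout): HEAD=exp@A [dev=A exp=A main=C]
After op 8 (merge): HEAD=exp@D [dev=A exp=D main=C]
After op 9 (commit): HEAD=exp@E [dev=A exp=E main=C]
ancestors(E) = {A,D,E}; E in? yes
ancestors(B) = {A,B}; C in? no
ancestors(C) = {A,B,C}; C in? yes
ancestors(B) = {A,B}; A in? yes

Answer: yes no yes yes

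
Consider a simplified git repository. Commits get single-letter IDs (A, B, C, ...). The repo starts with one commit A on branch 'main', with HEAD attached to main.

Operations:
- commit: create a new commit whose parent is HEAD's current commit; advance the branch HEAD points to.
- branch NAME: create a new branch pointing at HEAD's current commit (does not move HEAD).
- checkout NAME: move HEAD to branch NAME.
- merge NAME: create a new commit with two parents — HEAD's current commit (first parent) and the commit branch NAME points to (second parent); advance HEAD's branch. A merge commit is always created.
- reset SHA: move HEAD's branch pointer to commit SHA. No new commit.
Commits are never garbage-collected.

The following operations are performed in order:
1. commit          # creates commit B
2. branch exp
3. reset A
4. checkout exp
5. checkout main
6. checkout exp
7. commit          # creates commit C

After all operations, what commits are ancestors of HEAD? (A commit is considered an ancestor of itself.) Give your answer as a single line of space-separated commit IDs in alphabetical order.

After op 1 (commit): HEAD=main@B [main=B]
After op 2 (branch): HEAD=main@B [exp=B main=B]
After op 3 (reset): HEAD=main@A [exp=B main=A]
After op 4 (checkout): HEAD=exp@B [exp=B main=A]
After op 5 (checkout): HEAD=main@A [exp=B main=A]
After op 6 (checkout): HEAD=exp@B [exp=B main=A]
After op 7 (commit): HEAD=exp@C [exp=C main=A]

Answer: A B C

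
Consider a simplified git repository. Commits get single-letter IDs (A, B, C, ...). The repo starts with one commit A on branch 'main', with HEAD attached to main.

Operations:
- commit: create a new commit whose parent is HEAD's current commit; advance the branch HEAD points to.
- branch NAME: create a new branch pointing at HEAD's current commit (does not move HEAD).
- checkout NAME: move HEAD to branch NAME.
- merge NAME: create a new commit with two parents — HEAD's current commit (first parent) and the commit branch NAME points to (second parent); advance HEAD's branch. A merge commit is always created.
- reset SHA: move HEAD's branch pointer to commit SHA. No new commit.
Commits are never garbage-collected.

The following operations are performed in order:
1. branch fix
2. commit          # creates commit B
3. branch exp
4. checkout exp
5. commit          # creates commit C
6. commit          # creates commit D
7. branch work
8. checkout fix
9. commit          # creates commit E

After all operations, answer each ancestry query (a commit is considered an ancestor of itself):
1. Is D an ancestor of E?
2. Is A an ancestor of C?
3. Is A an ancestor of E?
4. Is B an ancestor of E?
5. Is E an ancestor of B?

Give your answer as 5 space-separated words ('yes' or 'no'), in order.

Answer: no yes yes no no

Derivation:
After op 1 (branch): HEAD=main@A [fix=A main=A]
After op 2 (commit): HEAD=main@B [fix=A main=B]
After op 3 (branch): HEAD=main@B [exp=B fix=A main=B]
After op 4 (checkout): HEAD=exp@B [exp=B fix=A main=B]
After op 5 (commit): HEAD=exp@C [exp=C fix=A main=B]
After op 6 (commit): HEAD=exp@D [exp=D fix=A main=B]
After op 7 (branch): HEAD=exp@D [exp=D fix=A main=B work=D]
After op 8 (checkout): HEAD=fix@A [exp=D fix=A main=B work=D]
After op 9 (commit): HEAD=fix@E [exp=D fix=E main=B work=D]
ancestors(E) = {A,E}; D in? no
ancestors(C) = {A,B,C}; A in? yes
ancestors(E) = {A,E}; A in? yes
ancestors(E) = {A,E}; B in? no
ancestors(B) = {A,B}; E in? no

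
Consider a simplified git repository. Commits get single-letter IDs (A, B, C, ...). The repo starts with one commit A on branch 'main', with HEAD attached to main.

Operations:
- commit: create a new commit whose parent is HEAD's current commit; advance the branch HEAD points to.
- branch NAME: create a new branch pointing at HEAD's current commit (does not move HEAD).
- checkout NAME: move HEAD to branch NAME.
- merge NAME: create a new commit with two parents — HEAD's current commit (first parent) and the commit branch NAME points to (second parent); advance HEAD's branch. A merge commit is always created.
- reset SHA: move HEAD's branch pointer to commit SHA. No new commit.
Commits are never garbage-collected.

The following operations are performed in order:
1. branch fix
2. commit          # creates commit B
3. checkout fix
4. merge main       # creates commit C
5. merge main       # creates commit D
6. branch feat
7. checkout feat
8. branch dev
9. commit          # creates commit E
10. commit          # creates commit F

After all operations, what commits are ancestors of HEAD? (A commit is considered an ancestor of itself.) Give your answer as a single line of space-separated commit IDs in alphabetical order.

Answer: A B C D E F

Derivation:
After op 1 (branch): HEAD=main@A [fix=A main=A]
After op 2 (commit): HEAD=main@B [fix=A main=B]
After op 3 (checkout): HEAD=fix@A [fix=A main=B]
After op 4 (merge): HEAD=fix@C [fix=C main=B]
After op 5 (merge): HEAD=fix@D [fix=D main=B]
After op 6 (branch): HEAD=fix@D [feat=D fix=D main=B]
After op 7 (checkout): HEAD=feat@D [feat=D fix=D main=B]
After op 8 (branch): HEAD=feat@D [dev=D feat=D fix=D main=B]
After op 9 (commit): HEAD=feat@E [dev=D feat=E fix=D main=B]
After op 10 (commit): HEAD=feat@F [dev=D feat=F fix=D main=B]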